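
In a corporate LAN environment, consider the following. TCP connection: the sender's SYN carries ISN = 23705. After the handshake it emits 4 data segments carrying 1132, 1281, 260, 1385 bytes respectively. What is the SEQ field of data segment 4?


The SYN occupies sequence number ISN = 23705, so the first data byte is ISN + 1 = 23706.
SEQ of data segment i = (ISN + 1) + sum of payload sizes of segments 1..i-1.
Segment 1: SEQ = 23706, payload = 1132 bytes
Segment 2: SEQ = 24838, payload = 1281 bytes
Segment 3: SEQ = 26119, payload = 260 bytes
Segment 4: SEQ = 26379, payload = 1385 bytes
SEQ of segment 4 = 23706 + 1132 + 1281 + 260 = 26379

26379


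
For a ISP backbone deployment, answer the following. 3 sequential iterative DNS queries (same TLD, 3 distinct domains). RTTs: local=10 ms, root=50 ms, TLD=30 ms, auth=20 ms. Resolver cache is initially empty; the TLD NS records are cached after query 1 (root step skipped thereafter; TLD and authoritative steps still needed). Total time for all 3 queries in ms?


Lookup 1 (cold cache): local + root + TLD + auth = 10 + 50 + 30 + 20 = 110 ms
Lookups 2..3 (TLD NS cached -> skip root; new domain -> still ask TLD and auth): local + TLD + auth = 10 + 30 + 20 = 60 ms each
Remaining 2 lookups: 2 * 60 = 120 ms
Total = 110 + 120 = 230 ms

230


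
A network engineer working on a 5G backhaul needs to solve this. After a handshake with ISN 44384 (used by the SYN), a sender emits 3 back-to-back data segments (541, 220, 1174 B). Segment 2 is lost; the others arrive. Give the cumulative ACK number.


SYN uses sequence number 44384; first data byte = ISN + 1 = 44385.
Segment 1: SEQ = 44385, len = 541 B, covers [44385, 44925]
Segment 2: SEQ = 44926, len = 220 B, covers [44926, 45145] [LOST]
Segment 3: SEQ = 45146, len = 1174 B, covers [45146, 46319]
In-order data received: bytes [44385, 44925] (segments 1..1).
Segment 2 missing -> gap begins at byte 44926; later segments buffered out of order.
Cumulative ACK = next expected in-order byte = 44385 + 541 = 44926

44926


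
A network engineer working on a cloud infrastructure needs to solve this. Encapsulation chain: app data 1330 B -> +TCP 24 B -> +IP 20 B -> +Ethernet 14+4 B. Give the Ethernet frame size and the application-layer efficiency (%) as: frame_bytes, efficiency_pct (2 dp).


TCP segment = 1330 + 24 = 1354 B
IP packet = 1354 + 20 = 1374 B
Ethernet frame = 1374 + 14 + 4 = 1392 B
Efficiency = app / frame = 1330 / 1392 = 0.955460 = 95.5460% -> 95.55% (2 dp)

1392, 95.55


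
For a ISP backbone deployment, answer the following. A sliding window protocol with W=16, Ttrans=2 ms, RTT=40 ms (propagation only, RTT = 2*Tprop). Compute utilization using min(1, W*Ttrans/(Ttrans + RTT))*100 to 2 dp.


Given: W = 16, Ttrans = 2 ms, RTT = 40 ms (= 2 * Tprop, Tprop = 20 ms)
Cycle time = Ttrans + RTT = 2 + 40 = 42 ms (first packet sent until its ACK returns)
W * Ttrans = 16 * 2 = 32 ms of sending per cycle
W * Ttrans / (Ttrans + RTT) = 32 / 42 = 0.761905
U = min(1, 0.761905) = 0.761905
U% = 76.19%

76.19


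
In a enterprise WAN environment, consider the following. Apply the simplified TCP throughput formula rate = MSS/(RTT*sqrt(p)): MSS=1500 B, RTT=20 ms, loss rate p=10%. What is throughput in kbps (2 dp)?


Given: MSS = 1500 bytes, RTT = 20 ms, loss = 10%
RTT in seconds = 20 / 1000 = 0.02
Loss rate = 10% = 0.1
sqrt(loss) = sqrt(0.1) = 0.316227766017
Throughput (bytes/s) = 1500 / (0.02 * 0.316227766017) = 237170.8245
Throughput (kbps) = 237170.8245 * 8 / 1000 = 1897.366596 -> 1897.37 kbps (2 dp)

1897.37


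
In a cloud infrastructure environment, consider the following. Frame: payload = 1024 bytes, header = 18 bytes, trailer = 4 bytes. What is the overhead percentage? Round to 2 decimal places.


Given: payload = 1024 B, header = 18 B, trailer = 4 B
Overhead bytes = header + trailer = 18 + 4 = 22
Total frame = payload + overhead = 1024 + 22 = 1046
Overhead % = 22 / 1046 * 100 = 2.1033% -> 2.10% (2 dp)

2.10


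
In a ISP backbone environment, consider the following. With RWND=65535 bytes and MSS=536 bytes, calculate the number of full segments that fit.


Given: RWND = 65535 bytes, MSS = 536 bytes
Full segments = floor(RWND / MSS)
Full segments = floor(65535 / 536)
Full segments = floor(122.2668) = 122

122


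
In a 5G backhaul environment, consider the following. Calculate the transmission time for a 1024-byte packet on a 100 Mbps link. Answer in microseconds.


Given: packet = 1024 bytes, bandwidth = 100 Mbps
Packet in bits = 1024 * 8 = 8192 bits
Bandwidth = 100 * 10^6 = 100000000 bps
Time = 8192 / 100000000 seconds
Time in us = 8192 * 10^6 / 100000000 = 81.92

81.92


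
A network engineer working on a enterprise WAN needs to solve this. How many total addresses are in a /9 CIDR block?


Given: CIDR prefix /9
Host bits = 32 - 9 = 23
Total addresses = 2^23 = 8388608

8388608


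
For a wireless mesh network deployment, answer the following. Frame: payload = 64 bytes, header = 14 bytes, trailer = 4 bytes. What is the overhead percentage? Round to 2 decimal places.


Given: payload = 64 B, header = 14 B, trailer = 4 B
Overhead bytes = header + trailer = 14 + 4 = 18
Total frame = payload + overhead = 64 + 18 = 82
Overhead % = 18 / 82 * 100 = 21.9512% -> 21.95% (2 dp)

21.95


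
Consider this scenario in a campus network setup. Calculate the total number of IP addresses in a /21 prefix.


Given: CIDR prefix /21
Host bits = 32 - 21 = 11
Total addresses = 2^11 = 2048

2048


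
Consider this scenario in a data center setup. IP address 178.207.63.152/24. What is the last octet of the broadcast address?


Given: IP = 178.207.63.152, prefix = /24
Host bits = 32 - 24 = 8
Network last octet = 152 AND mask = 0
Host part size = 2^8 - 1 = 255
Broadcast last octet = 0 OR 255 = 255

255


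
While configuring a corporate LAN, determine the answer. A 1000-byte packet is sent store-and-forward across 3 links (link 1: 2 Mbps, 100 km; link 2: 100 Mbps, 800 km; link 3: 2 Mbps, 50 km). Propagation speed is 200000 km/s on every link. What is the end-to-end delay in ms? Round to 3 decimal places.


Packet = 1000 bytes = 8000 bits. Store-and-forward: sum (t_trans + t_prop) per link.
Link 1: t_trans = 8000/(2*10^6) s = 4.0000 ms; t_prop = 100/200000 s = 0.5000 ms; subtotal = 4.5000 ms
Link 2: t_trans = 8000/(100*10^6) s = 0.0800 ms; t_prop = 800/200000 s = 4.0000 ms; subtotal = 4.0800 ms
Link 3: t_trans = 8000/(2*10^6) s = 4.0000 ms; t_prop = 50/200000 s = 0.2500 ms; subtotal = 4.2500 ms
End-to-end = 4.5000 + 4.0800 + 4.2500 = 12.8300 ms -> 12.830 ms (3 dp)

12.830


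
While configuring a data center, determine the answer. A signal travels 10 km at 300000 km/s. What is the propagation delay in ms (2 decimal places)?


Given: distance = 10 km, speed = 300000 km/s
Delay = distance / speed = 10 / 300000 seconds
Delay in ms = 10 * 1000 / 300000
Delay = 0.0333 ms
Rounded to 2 dp = 0.03 ms

0.03


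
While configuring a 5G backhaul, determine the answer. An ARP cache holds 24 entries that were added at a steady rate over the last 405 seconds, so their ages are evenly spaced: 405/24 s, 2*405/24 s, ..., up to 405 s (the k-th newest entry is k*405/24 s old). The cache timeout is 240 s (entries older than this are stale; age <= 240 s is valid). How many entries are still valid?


Ages are k * 405/24 s for k = 1..24 (spacing = 16.8750 s).
Entry k is valid iff k * 405/24 <= 240 iff k <= 24 * 240 / 405 = 14.2222
n_valid = floor(14.2222) = 14
(n_stale = 24 - 14 = 10)

14


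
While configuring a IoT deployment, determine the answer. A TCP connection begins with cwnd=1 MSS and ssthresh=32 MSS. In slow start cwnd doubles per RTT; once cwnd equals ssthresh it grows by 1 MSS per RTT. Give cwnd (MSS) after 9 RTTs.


RTT 0: cwnd = 1 MSS (initial)
RTT 1: cwnd = 2 MSS (slow start, doubled)
RTT 2: cwnd = 4 MSS (slow start, doubled)
RTT 3: cwnd = 8 MSS (slow start, doubled)
RTT 4: cwnd = 16 MSS (slow start, doubled)
RTT 5: cwnd = 32 MSS (slow start, doubled)
RTT 6: cwnd = 33 MSS (congestion avoidance, +1)
RTT 7: cwnd = 34 MSS (congestion avoidance, +1)
RTT 8: cwnd = 35 MSS (congestion avoidance, +1)
RTT 9: cwnd = 36 MSS (congestion avoidance, +1)

36


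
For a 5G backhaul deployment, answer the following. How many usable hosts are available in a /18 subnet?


Given: subnet mask /18
Host bits = 32 - 18 = 14
Total addresses = 2^14 = 16384
Usable hosts = 16384 - 2 (network + broadcast) = 16382

16382


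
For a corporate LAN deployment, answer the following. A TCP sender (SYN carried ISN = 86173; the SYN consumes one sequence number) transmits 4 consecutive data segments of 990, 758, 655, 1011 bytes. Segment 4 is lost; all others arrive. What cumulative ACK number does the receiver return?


SYN uses sequence number 86173; first data byte = ISN + 1 = 86174.
Segment 1: SEQ = 86174, len = 990 B, covers [86174, 87163]
Segment 2: SEQ = 87164, len = 758 B, covers [87164, 87921]
Segment 3: SEQ = 87922, len = 655 B, covers [87922, 88576]
Segment 4: SEQ = 88577, len = 1011 B, covers [88577, 89587] [LOST]
In-order data received: bytes [86174, 88576] (segments 1..3).
Segment 4 missing -> gap begins at byte 88577.
Cumulative ACK = next expected in-order byte = 86174 + 990 + 758 + 655 = 88577

88577


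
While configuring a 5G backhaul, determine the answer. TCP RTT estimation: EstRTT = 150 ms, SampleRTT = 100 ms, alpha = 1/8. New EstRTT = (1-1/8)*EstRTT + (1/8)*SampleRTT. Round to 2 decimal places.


Given: EstRTT = 150 ms, SampleRTT = 100 ms, alpha = 1/8
New EstRTT = (1 - alpha) * EstRTT + alpha * SampleRTT
(7/8) * 150 = 131.25
(1/8) * 100 = 12.5
New EstRTT = 131.25 + 12.5 = 143.75 ms -> 143.75 ms (2 dp)

143.75


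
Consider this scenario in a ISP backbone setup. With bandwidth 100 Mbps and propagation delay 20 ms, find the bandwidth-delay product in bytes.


Given: bandwidth = 100 Mbps, delay = 20 ms
BDP in bits = 100 * 10^6 * 20 / 1000
BDP in bits = 2000000
BDP in bytes = 2000000 / 8 = 250000

250000


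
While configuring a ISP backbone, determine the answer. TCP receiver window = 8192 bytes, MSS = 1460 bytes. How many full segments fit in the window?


Given: RWND = 8192 bytes, MSS = 1460 bytes
Full segments = floor(RWND / MSS)
Full segments = floor(8192 / 1460)
Full segments = floor(5.611) = 5

5


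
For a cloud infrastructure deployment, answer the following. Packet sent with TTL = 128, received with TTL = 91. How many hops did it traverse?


Given: initial TTL = 128, received TTL = 91
Hops = initial TTL - received TTL
Hops = 128 - 91 = 37

37


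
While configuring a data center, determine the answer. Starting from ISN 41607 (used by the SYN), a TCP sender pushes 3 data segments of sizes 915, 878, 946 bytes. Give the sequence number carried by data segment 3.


The SYN occupies sequence number ISN = 41607, so the first data byte is ISN + 1 = 41608.
SEQ of data segment i = (ISN + 1) + sum of payload sizes of segments 1..i-1.
Segment 1: SEQ = 41608, payload = 915 bytes
Segment 2: SEQ = 42523, payload = 878 bytes
Segment 3: SEQ = 43401, payload = 946 bytes
SEQ of segment 3 = 41608 + 915 + 878 = 43401

43401


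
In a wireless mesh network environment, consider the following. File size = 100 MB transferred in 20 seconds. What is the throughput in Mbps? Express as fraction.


Given: file = 100 MB, time = 20 s
File in Mb = 100 * 8 = 800 Mb
Throughput = 800 / 20 Mbps
Throughput = 40 Mbps

40


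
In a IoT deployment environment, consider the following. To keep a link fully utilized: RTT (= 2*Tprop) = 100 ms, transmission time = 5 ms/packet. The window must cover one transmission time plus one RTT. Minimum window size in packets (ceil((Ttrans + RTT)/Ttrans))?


Given: Ttrans = 5 ms, RTT = 100 ms (= 2 * Tprop, Tprop = 50 ms)
Time until first ACK returns = Ttrans + RTT = 5 + 100 = 105 ms
Need W * Ttrans >= Ttrans + RTT  ->  W >= (Ttrans + RTT) / Ttrans
(Ttrans + RTT) / Ttrans = 105 / 5 = 21
W_min = ceil(21) = 21

21


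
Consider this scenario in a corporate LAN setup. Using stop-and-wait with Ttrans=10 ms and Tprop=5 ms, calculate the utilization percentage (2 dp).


Given: Ttrans = 10 ms, Tprop = 5 ms
RTT = 2 * Tprop = 2 * 5 = 10 ms
U = Ttrans / (Ttrans + RTT)
U = 10 / (10 + 10)
U = 10 / 20 = 0.5
U% = 50.00%

50.00


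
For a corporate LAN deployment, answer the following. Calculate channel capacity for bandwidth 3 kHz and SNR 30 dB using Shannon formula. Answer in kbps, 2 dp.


Given: B = 3 kHz, SNR = 30 dB
SNR linear = 10^(30/10) = 1000
1 + SNR = 1001
log2(1001) = 9.9672262588
C = 3 * 1000 * 9.9672262588 = 29901.6788 bps
C = 29.901679 kbps -> 29.90 kbps (2 dp)

29.90


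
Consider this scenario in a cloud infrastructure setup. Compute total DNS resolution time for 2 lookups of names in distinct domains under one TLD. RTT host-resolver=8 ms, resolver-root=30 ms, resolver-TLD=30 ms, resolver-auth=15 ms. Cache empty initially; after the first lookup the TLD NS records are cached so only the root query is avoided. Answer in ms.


Lookup 1 (cold cache): local + root + TLD + auth = 8 + 30 + 30 + 15 = 83 ms
Lookups 2..2 (TLD NS cached -> skip root; new domain -> still ask TLD and auth): local + TLD + auth = 8 + 30 + 15 = 53 ms each
Remaining 1 lookups: 1 * 53 = 53 ms
Total = 83 + 53 = 136 ms

136


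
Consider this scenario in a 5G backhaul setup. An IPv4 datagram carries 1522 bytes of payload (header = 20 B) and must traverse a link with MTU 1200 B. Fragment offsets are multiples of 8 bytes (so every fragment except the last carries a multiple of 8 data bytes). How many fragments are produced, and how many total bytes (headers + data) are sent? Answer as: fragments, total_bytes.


Max data per non-final fragment = floor((MTU - header)/8)*8 = floor((1200 - 20)/8)*8 = floor(1180/8)*8 = 1176 B
Final fragment needs no 8-byte alignment: it can carry up to MTU - header = 1180 B
Non-final fragments needed = ceil((payload - 1180) / 1176) = ceil(342/1176) = ceil(0.2908) = 1
Number of fragments = 1 + 1 = 2
Fragment sizes (data): 1 * 1176 B + 346 B (last, 346 <= 1180 OK)
Total bytes sent = payload + n_frags * header = 1522 + 2*20 = 1522 + 40 = 1562 B

2, 1562


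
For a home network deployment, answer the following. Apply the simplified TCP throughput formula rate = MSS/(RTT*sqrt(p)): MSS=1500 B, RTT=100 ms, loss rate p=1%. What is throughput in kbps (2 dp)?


Given: MSS = 1500 bytes, RTT = 100 ms, loss = 1%
RTT in seconds = 100 / 1000 = 0.1
Loss rate = 1% = 0.01
sqrt(loss) = sqrt(0.01) = 0.1
Throughput (bytes/s) = 1500 / (0.1 * 0.1) = 150000.0000
Throughput (kbps) = 150000.0000 * 8 / 1000 = 1200.000000 -> 1200.00 kbps (2 dp)

1200.00


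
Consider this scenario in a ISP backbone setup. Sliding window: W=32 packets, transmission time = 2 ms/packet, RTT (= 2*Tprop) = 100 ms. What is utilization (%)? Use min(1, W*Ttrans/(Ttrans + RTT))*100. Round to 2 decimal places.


Given: W = 32, Ttrans = 2 ms, RTT = 100 ms (= 2 * Tprop, Tprop = 50 ms)
Cycle time = Ttrans + RTT = 2 + 100 = 102 ms (first packet sent until its ACK returns)
W * Ttrans = 32 * 2 = 64 ms of sending per cycle
W * Ttrans / (Ttrans + RTT) = 64 / 102 = 0.627451
U = min(1, 0.627451) = 0.627451
U% = 62.75%

62.75


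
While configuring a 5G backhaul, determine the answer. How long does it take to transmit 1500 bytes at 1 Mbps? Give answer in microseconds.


Given: packet = 1500 bytes, bandwidth = 1 Mbps
Packet in bits = 1500 * 8 = 12000 bits
Bandwidth = 1 * 10^6 = 1000000 bps
Time = 12000 / 1000000 seconds
Time in us = 12000 * 10^6 / 1000000 = 12000

12000


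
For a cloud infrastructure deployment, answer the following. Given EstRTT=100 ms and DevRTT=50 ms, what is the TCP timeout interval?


Given: EstRTT = 100 ms, DevRTT = 50 ms
Timeout = EstRTT + 4 * DevRTT
4 * DevRTT = 4 * 50 = 200
Timeout = 100 + 200 = 300 ms

300


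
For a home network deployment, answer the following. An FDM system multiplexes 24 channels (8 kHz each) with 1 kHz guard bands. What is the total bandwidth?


Given: 24 channels, 8 kHz each, guard = 1 kHz
Channel bandwidth = 24 * 8 = 192 kHz
Guard bands = 23 gaps * 1 kHz = 23 kHz
Total = 192 + 23 = 215 kHz

215


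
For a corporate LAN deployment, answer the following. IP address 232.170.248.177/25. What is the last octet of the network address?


Given: IP = 232.170.248.177, prefix = /25
Subnet mask = 255.255.255.128
Last octet of IP: 177
Last octet of mask: 128
Network last octet = 177 AND 128 = 128

128


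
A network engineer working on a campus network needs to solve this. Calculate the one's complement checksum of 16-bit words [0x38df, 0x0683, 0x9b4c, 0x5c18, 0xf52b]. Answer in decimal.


Given words: [0x38df, 0x0683, 0x9b4c, 0x5c18, 0xf52b]
Step 1: Sum all words
Raw sum = 14559 + 1667 + 39756 + 23576 + 62763 = 142321
Step 2: Fold carry: (11249 + 2) = 11251
One's complement = ~11251 & 0xFFFF = 54284

54284


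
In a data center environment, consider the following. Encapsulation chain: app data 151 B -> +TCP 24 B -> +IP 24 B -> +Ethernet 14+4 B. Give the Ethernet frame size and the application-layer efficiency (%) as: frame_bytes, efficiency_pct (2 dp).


TCP segment = 151 + 24 = 175 B
IP packet = 175 + 24 = 199 B
Ethernet frame = 199 + 14 + 4 = 217 B
Efficiency = app / frame = 151 / 217 = 0.695853 = 69.5853% -> 69.59% (2 dp)

217, 69.59


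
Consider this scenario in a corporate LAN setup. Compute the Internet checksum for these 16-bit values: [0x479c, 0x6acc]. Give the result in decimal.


Given words: [0x479c, 0x6acc]
Step 1: Sum all words
Raw sum = 18332 + 27340 = 45672
One's complement = ~45672 & 0xFFFF = 19863

19863


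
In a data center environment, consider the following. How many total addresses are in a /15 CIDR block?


Given: CIDR prefix /15
Host bits = 32 - 15 = 17
Total addresses = 2^17 = 131072

131072


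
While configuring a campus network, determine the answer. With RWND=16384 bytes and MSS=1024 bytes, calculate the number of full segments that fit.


Given: RWND = 16384 bytes, MSS = 1024 bytes
Full segments = floor(RWND / MSS)
Full segments = floor(16384 / 1024)
Full segments = floor(16.0) = 16

16


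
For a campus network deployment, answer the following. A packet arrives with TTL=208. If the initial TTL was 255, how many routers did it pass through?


Given: initial TTL = 255, received TTL = 208
Hops = initial TTL - received TTL
Hops = 255 - 208 = 47

47


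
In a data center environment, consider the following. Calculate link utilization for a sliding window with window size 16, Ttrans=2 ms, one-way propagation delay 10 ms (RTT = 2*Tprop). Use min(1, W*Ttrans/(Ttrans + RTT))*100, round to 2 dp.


Given: W = 16, Ttrans = 2 ms, RTT = 20 ms (= 2 * Tprop, Tprop = 10 ms)
Cycle time = Ttrans + RTT = 2 + 20 = 22 ms (first packet sent until its ACK returns)
W * Ttrans = 16 * 2 = 32 ms of sending per cycle
W * Ttrans / (Ttrans + RTT) = 32 / 22 = 1.454545
U = min(1, 1.454545) = 1.000000
U% = 100.00%

100.00


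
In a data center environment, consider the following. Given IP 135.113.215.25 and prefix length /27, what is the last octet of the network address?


Given: IP = 135.113.215.25, prefix = /27
Subnet mask = 255.255.255.224
Last octet of IP: 25
Last octet of mask: 224
Network last octet = 25 AND 224 = 0

0


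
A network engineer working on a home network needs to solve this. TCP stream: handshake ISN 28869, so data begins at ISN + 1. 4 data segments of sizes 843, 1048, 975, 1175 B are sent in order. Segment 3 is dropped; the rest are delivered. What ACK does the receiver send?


SYN uses sequence number 28869; first data byte = ISN + 1 = 28870.
Segment 1: SEQ = 28870, len = 843 B, covers [28870, 29712]
Segment 2: SEQ = 29713, len = 1048 B, covers [29713, 30760]
Segment 3: SEQ = 30761, len = 975 B, covers [30761, 31735] [LOST]
Segment 4: SEQ = 31736, len = 1175 B, covers [31736, 32910]
In-order data received: bytes [28870, 30760] (segments 1..2).
Segment 3 missing -> gap begins at byte 30761; later segments buffered out of order.
Cumulative ACK = next expected in-order byte = 28870 + 843 + 1048 = 30761

30761


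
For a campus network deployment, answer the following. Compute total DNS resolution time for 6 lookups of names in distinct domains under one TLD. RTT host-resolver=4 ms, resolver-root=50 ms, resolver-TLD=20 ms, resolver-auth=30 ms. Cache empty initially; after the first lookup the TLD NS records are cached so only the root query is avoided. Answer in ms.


Lookup 1 (cold cache): local + root + TLD + auth = 4 + 50 + 20 + 30 = 104 ms
Lookups 2..6 (TLD NS cached -> skip root; new domain -> still ask TLD and auth): local + TLD + auth = 4 + 20 + 30 = 54 ms each
Remaining 5 lookups: 5 * 54 = 270 ms
Total = 104 + 270 = 374 ms

374


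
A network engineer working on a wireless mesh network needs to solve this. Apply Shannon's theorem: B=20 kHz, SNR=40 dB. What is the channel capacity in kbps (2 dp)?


Given: B = 20 kHz, SNR = 40 dB
SNR linear = 10^(40/10) = 10000
1 + SNR = 10001
log2(10001) = 13.2878566418
C = 20 * 1000 * 13.2878566418 = 265757.1328 bps
C = 265.757133 kbps -> 265.76 kbps (2 dp)

265.76


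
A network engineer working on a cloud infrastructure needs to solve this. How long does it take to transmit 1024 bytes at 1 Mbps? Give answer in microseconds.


Given: packet = 1024 bytes, bandwidth = 1 Mbps
Packet in bits = 1024 * 8 = 8192 bits
Bandwidth = 1 * 10^6 = 1000000 bps
Time = 8192 / 1000000 seconds
Time in us = 8192 * 10^6 / 1000000 = 8192

8192


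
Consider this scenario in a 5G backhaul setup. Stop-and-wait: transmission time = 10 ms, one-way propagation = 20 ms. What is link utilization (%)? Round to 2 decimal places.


Given: Ttrans = 10 ms, Tprop = 20 ms
RTT = 2 * Tprop = 2 * 20 = 40 ms
U = Ttrans / (Ttrans + RTT)
U = 10 / (10 + 40)
U = 10 / 50 = 0.2
U% = 20.00%

20.00


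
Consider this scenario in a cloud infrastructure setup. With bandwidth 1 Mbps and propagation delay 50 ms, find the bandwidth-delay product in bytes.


Given: bandwidth = 1 Mbps, delay = 50 ms
BDP in bits = 1 * 10^6 * 50 / 1000
BDP in bits = 50000
BDP in bytes = 50000 / 8 = 6250

6250


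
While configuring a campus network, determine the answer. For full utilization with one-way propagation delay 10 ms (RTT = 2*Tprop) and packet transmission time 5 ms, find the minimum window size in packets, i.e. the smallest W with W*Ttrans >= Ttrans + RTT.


Given: Ttrans = 5 ms, RTT = 20 ms (= 2 * Tprop, Tprop = 10 ms)
Time until first ACK returns = Ttrans + RTT = 5 + 20 = 25 ms
Need W * Ttrans >= Ttrans + RTT  ->  W >= (Ttrans + RTT) / Ttrans
(Ttrans + RTT) / Ttrans = 25 / 5 = 5
W_min = ceil(5) = 5

5


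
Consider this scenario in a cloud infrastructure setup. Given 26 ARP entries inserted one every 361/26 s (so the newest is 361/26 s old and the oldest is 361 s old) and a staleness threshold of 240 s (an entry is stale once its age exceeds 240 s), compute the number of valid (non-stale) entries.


Ages are k * 361/26 s for k = 1..26 (spacing = 13.8846 s).
Entry k is valid iff k * 361/26 <= 240 iff k <= 26 * 240 / 361 = 17.2853
n_valid = floor(17.2853) = 17
(n_stale = 26 - 17 = 9)

17


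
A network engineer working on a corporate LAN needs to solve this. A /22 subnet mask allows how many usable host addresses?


Given: subnet mask /22
Host bits = 32 - 22 = 10
Total addresses = 2^10 = 1024
Usable hosts = 1024 - 2 (network + broadcast) = 1022

1022


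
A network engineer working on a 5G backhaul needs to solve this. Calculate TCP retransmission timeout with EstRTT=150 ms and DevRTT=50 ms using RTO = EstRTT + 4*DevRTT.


Given: EstRTT = 150 ms, DevRTT = 50 ms
Timeout = EstRTT + 4 * DevRTT
4 * DevRTT = 4 * 50 = 200
Timeout = 150 + 200 = 350 ms

350


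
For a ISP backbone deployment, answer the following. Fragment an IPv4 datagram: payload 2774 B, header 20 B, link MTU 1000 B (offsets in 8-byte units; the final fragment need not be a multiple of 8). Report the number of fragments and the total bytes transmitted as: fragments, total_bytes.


Max data per non-final fragment = floor((MTU - header)/8)*8 = floor((1000 - 20)/8)*8 = floor(980/8)*8 = 976 B
Final fragment needs no 8-byte alignment: it can carry up to MTU - header = 980 B
Non-final fragments needed = ceil((payload - 980) / 976) = ceil(1794/976) = ceil(1.8381) = 2
Number of fragments = 2 + 1 = 3
Fragment sizes (data): 2 * 976 B + 822 B (last, 822 <= 980 OK)
Total bytes sent = payload + n_frags * header = 2774 + 3*20 = 2774 + 60 = 2834 B

3, 2834


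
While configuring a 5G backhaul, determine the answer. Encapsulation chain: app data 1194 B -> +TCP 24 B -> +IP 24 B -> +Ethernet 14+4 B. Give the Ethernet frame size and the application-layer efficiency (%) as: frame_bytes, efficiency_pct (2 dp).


TCP segment = 1194 + 24 = 1218 B
IP packet = 1218 + 24 = 1242 B
Ethernet frame = 1242 + 14 + 4 = 1260 B
Efficiency = app / frame = 1194 / 1260 = 0.947619 = 94.7619% -> 94.76% (2 dp)

1260, 94.76


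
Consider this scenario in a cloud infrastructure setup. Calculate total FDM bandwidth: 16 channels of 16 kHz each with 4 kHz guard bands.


Given: 16 channels, 16 kHz each, guard = 4 kHz
Channel bandwidth = 16 * 16 = 256 kHz
Guard bands = 15 gaps * 4 kHz = 60 kHz
Total = 256 + 60 = 316 kHz

316


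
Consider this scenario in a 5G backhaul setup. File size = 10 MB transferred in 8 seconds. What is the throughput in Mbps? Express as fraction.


Given: file = 10 MB, time = 8 s
File in Mb = 10 * 8 = 80 Mb
Throughput = 80 / 8 Mbps
Throughput = 10 Mbps

10


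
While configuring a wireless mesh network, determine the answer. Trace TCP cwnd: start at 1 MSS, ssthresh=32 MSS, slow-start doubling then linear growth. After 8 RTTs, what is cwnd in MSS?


RTT 0: cwnd = 1 MSS (initial)
RTT 1: cwnd = 2 MSS (slow start, doubled)
RTT 2: cwnd = 4 MSS (slow start, doubled)
RTT 3: cwnd = 8 MSS (slow start, doubled)
RTT 4: cwnd = 16 MSS (slow start, doubled)
RTT 5: cwnd = 32 MSS (slow start, doubled)
RTT 6: cwnd = 33 MSS (congestion avoidance, +1)
RTT 7: cwnd = 34 MSS (congestion avoidance, +1)
RTT 8: cwnd = 35 MSS (congestion avoidance, +1)

35


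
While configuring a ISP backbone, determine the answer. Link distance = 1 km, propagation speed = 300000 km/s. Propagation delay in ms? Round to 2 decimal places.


Given: distance = 1 km, speed = 300000 km/s
Delay = distance / speed = 1 / 300000 seconds
Delay in ms = 1 * 1000 / 300000
Delay = 0.0033 ms
Rounded to 2 dp = 0.00 ms

0.00


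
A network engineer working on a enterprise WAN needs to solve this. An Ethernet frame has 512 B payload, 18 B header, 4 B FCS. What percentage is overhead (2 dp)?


Given: payload = 512 B, header = 18 B, trailer = 4 B
Overhead bytes = header + trailer = 18 + 4 = 22
Total frame = payload + overhead = 512 + 22 = 534
Overhead % = 22 / 534 * 100 = 4.1199% -> 4.12% (2 dp)

4.12


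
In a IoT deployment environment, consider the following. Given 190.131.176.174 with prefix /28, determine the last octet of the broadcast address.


Given: IP = 190.131.176.174, prefix = /28
Host bits = 32 - 28 = 4
Network last octet = 174 AND mask = 160
Host part size = 2^4 - 1 = 15
Broadcast last octet = 160 OR 15 = 175

175


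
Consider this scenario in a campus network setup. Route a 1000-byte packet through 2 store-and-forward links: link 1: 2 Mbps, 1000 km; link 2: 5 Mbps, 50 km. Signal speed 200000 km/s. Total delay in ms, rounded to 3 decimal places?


Packet = 1000 bytes = 8000 bits. Store-and-forward: sum (t_trans + t_prop) per link.
Link 1: t_trans = 8000/(2*10^6) s = 4.0000 ms; t_prop = 1000/200000 s = 5.0000 ms; subtotal = 9.0000 ms
Link 2: t_trans = 8000/(5*10^6) s = 1.6000 ms; t_prop = 50/200000 s = 0.2500 ms; subtotal = 1.8500 ms
End-to-end = 9.0000 + 1.8500 = 10.8500 ms -> 10.850 ms (3 dp)

10.850


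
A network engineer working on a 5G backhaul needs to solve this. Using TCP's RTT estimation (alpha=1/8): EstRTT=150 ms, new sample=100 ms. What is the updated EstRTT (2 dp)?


Given: EstRTT = 150 ms, SampleRTT = 100 ms, alpha = 1/8
New EstRTT = (1 - alpha) * EstRTT + alpha * SampleRTT
(7/8) * 150 = 131.25
(1/8) * 100 = 12.5
New EstRTT = 131.25 + 12.5 = 143.75 ms -> 143.75 ms (2 dp)

143.75


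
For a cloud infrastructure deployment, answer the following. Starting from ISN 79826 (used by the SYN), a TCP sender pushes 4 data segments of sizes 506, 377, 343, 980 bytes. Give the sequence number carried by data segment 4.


The SYN occupies sequence number ISN = 79826, so the first data byte is ISN + 1 = 79827.
SEQ of data segment i = (ISN + 1) + sum of payload sizes of segments 1..i-1.
Segment 1: SEQ = 79827, payload = 506 bytes
Segment 2: SEQ = 80333, payload = 377 bytes
Segment 3: SEQ = 80710, payload = 343 bytes
Segment 4: SEQ = 81053, payload = 980 bytes
SEQ of segment 4 = 79827 + 506 + 377 + 343 = 81053

81053


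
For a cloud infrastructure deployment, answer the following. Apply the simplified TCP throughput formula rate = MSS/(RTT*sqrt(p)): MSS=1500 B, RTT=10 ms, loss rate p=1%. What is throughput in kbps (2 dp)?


Given: MSS = 1500 bytes, RTT = 10 ms, loss = 1%
RTT in seconds = 10 / 1000 = 0.01
Loss rate = 1% = 0.01
sqrt(loss) = sqrt(0.01) = 0.1
Throughput (bytes/s) = 1500 / (0.01 * 0.1) = 1500000.0000
Throughput (kbps) = 1500000.0000 * 8 / 1000 = 12000.000000 -> 12000.00 kbps (2 dp)

12000.00


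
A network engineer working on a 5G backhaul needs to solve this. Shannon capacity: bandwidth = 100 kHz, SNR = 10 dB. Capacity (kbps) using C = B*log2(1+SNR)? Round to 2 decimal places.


Given: B = 100 kHz, SNR = 10 dB
SNR linear = 10^(10/10) = 10
1 + SNR = 11
log2(11) = 3.4594316186
C = 100 * 1000 * 3.4594316186 = 345943.1619 bps
C = 345.943162 kbps -> 345.94 kbps (2 dp)

345.94


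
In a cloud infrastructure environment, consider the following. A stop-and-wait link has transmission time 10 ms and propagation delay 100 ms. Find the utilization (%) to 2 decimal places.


Given: Ttrans = 10 ms, Tprop = 100 ms
RTT = 2 * Tprop = 2 * 100 = 200 ms
U = Ttrans / (Ttrans + RTT)
U = 10 / (10 + 200)
U = 10 / 210 = 0.047619
U% = 4.76%

4.76


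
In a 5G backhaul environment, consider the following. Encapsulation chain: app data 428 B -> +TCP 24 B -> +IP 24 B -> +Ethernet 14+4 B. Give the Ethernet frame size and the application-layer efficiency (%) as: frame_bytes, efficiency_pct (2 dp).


TCP segment = 428 + 24 = 452 B
IP packet = 452 + 24 = 476 B
Ethernet frame = 476 + 14 + 4 = 494 B
Efficiency = app / frame = 428 / 494 = 0.866397 = 86.6397% -> 86.64% (2 dp)

494, 86.64


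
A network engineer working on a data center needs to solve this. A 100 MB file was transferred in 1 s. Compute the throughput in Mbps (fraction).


Given: file = 100 MB, time = 1 s
File in Mb = 100 * 8 = 800 Mb
Throughput = 800 / 1 Mbps
Throughput = 800 Mbps

800


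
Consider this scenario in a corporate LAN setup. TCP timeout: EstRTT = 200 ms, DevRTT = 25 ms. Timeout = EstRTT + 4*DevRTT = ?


Given: EstRTT = 200 ms, DevRTT = 25 ms
Timeout = EstRTT + 4 * DevRTT
4 * DevRTT = 4 * 25 = 100
Timeout = 200 + 100 = 300 ms

300


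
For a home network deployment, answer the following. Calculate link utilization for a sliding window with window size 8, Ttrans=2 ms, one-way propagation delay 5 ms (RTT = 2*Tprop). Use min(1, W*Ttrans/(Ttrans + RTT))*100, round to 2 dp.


Given: W = 8, Ttrans = 2 ms, RTT = 10 ms (= 2 * Tprop, Tprop = 5 ms)
Cycle time = Ttrans + RTT = 2 + 10 = 12 ms (first packet sent until its ACK returns)
W * Ttrans = 8 * 2 = 16 ms of sending per cycle
W * Ttrans / (Ttrans + RTT) = 16 / 12 = 1.333333
U = min(1, 1.333333) = 1.000000
U% = 100.00%

100.00


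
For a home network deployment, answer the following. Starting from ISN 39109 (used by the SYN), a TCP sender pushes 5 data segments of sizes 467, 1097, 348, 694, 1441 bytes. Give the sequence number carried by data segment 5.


The SYN occupies sequence number ISN = 39109, so the first data byte is ISN + 1 = 39110.
SEQ of data segment i = (ISN + 1) + sum of payload sizes of segments 1..i-1.
Segment 1: SEQ = 39110, payload = 467 bytes
Segment 2: SEQ = 39577, payload = 1097 bytes
Segment 3: SEQ = 40674, payload = 348 bytes
Segment 4: SEQ = 41022, payload = 694 bytes
Segment 5: SEQ = 41716, payload = 1441 bytes
SEQ of segment 5 = 39110 + 467 + 1097 + 348 + 694 = 41716

41716


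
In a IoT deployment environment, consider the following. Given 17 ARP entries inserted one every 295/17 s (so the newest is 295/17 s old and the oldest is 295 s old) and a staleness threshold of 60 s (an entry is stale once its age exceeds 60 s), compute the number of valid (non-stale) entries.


Ages are k * 295/17 s for k = 1..17 (spacing = 17.3529 s).
Entry k is valid iff k * 295/17 <= 60 iff k <= 17 * 60 / 295 = 3.4576
n_valid = floor(3.4576) = 3
(n_stale = 17 - 3 = 14)

3


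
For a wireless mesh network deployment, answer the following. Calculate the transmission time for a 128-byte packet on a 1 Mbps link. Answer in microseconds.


Given: packet = 128 bytes, bandwidth = 1 Mbps
Packet in bits = 128 * 8 = 1024 bits
Bandwidth = 1 * 10^6 = 1000000 bps
Time = 1024 / 1000000 seconds
Time in us = 1024 * 10^6 / 1000000 = 1024

1024


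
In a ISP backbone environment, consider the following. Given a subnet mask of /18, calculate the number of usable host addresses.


Given: subnet mask /18
Host bits = 32 - 18 = 14
Total addresses = 2^14 = 16384
Usable hosts = 16384 - 2 (network + broadcast) = 16382

16382


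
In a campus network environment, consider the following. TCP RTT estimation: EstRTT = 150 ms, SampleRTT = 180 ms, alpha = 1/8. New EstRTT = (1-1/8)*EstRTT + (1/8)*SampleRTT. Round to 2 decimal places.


Given: EstRTT = 150 ms, SampleRTT = 180 ms, alpha = 1/8
New EstRTT = (1 - alpha) * EstRTT + alpha * SampleRTT
(7/8) * 150 = 131.25
(1/8) * 180 = 22.5
New EstRTT = 131.25 + 22.5 = 153.75 ms -> 153.75 ms (2 dp)

153.75


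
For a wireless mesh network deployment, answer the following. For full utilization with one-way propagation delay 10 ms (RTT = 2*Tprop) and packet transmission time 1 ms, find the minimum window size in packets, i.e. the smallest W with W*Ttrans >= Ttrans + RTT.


Given: Ttrans = 1 ms, RTT = 20 ms (= 2 * Tprop, Tprop = 10 ms)
Time until first ACK returns = Ttrans + RTT = 1 + 20 = 21 ms
Need W * Ttrans >= Ttrans + RTT  ->  W >= (Ttrans + RTT) / Ttrans
(Ttrans + RTT) / Ttrans = 21 / 1 = 21
W_min = ceil(21) = 21

21


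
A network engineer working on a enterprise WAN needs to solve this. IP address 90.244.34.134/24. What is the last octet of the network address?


Given: IP = 90.244.34.134, prefix = /24
Subnet mask = 255.255.255.0
Last octet of IP: 134
Last octet of mask: 0
Network last octet = 134 AND 0 = 0

0


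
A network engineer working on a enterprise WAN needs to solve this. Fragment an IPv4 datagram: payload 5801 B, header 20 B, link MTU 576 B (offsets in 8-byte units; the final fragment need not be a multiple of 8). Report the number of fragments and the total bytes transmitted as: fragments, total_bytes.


Max data per non-final fragment = floor((MTU - header)/8)*8 = floor((576 - 20)/8)*8 = floor(556/8)*8 = 552 B
Final fragment needs no 8-byte alignment: it can carry up to MTU - header = 556 B
Non-final fragments needed = ceil((payload - 556) / 552) = ceil(5245/552) = ceil(9.5018) = 10
Number of fragments = 10 + 1 = 11
Fragment sizes (data): 10 * 552 B + 281 B (last, 281 <= 556 OK)
Total bytes sent = payload + n_frags * header = 5801 + 11*20 = 5801 + 220 = 6021 B

11, 6021


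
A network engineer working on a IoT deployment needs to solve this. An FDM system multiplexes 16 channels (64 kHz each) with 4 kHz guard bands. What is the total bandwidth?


Given: 16 channels, 64 kHz each, guard = 4 kHz
Channel bandwidth = 16 * 64 = 1024 kHz
Guard bands = 15 gaps * 4 kHz = 60 kHz
Total = 1024 + 60 = 1084 kHz

1084


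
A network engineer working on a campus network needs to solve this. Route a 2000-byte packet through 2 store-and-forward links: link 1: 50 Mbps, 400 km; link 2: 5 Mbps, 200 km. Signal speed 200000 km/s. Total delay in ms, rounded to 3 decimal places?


Packet = 2000 bytes = 16000 bits. Store-and-forward: sum (t_trans + t_prop) per link.
Link 1: t_trans = 16000/(50*10^6) s = 0.3200 ms; t_prop = 400/200000 s = 2.0000 ms; subtotal = 2.3200 ms
Link 2: t_trans = 16000/(5*10^6) s = 3.2000 ms; t_prop = 200/200000 s = 1.0000 ms; subtotal = 4.2000 ms
End-to-end = 2.3200 + 4.2000 = 6.5200 ms -> 6.520 ms (3 dp)

6.520


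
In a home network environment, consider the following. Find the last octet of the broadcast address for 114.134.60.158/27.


Given: IP = 114.134.60.158, prefix = /27
Host bits = 32 - 27 = 5
Network last octet = 158 AND mask = 128
Host part size = 2^5 - 1 = 31
Broadcast last octet = 128 OR 31 = 159

159


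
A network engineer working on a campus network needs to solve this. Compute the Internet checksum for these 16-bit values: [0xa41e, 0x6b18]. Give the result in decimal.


Given words: [0xa41e, 0x6b18]
Step 1: Sum all words
Raw sum = 42014 + 27416 = 69430
Step 2: Fold carry: (3894 + 1) = 3895
One's complement = ~3895 & 0xFFFF = 61640

61640


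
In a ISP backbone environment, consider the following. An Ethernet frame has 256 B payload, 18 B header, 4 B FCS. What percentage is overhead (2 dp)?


Given: payload = 256 B, header = 18 B, trailer = 4 B
Overhead bytes = header + trailer = 18 + 4 = 22
Total frame = payload + overhead = 256 + 22 = 278
Overhead % = 22 / 278 * 100 = 7.9137% -> 7.91% (2 dp)

7.91


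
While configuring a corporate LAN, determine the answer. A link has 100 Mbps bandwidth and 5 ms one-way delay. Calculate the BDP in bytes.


Given: bandwidth = 100 Mbps, delay = 5 ms
BDP in bits = 100 * 10^6 * 5 / 1000
BDP in bits = 500000
BDP in bytes = 500000 / 8 = 62500

62500


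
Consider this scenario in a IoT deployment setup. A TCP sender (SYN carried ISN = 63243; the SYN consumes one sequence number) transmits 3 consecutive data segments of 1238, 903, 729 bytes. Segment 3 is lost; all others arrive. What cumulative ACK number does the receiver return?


SYN uses sequence number 63243; first data byte = ISN + 1 = 63244.
Segment 1: SEQ = 63244, len = 1238 B, covers [63244, 64481]
Segment 2: SEQ = 64482, len = 903 B, covers [64482, 65384]
Segment 3: SEQ = 65385, len = 729 B, covers [65385, 66113] [LOST]
In-order data received: bytes [63244, 65384] (segments 1..2).
Segment 3 missing -> gap begins at byte 65385.
Cumulative ACK = next expected in-order byte = 63244 + 1238 + 903 = 65385

65385


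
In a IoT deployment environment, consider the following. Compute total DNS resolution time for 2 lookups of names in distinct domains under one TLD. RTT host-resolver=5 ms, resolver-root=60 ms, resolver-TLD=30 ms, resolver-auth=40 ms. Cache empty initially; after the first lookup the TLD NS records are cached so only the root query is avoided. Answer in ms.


Lookup 1 (cold cache): local + root + TLD + auth = 5 + 60 + 30 + 40 = 135 ms
Lookups 2..2 (TLD NS cached -> skip root; new domain -> still ask TLD and auth): local + TLD + auth = 5 + 30 + 40 = 75 ms each
Remaining 1 lookups: 1 * 75 = 75 ms
Total = 135 + 75 = 210 ms

210


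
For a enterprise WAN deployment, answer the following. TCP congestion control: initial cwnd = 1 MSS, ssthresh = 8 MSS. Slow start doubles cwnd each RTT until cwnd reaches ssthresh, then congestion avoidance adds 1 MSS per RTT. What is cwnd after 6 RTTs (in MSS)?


RTT 0: cwnd = 1 MSS (initial)
RTT 1: cwnd = 2 MSS (slow start, doubled)
RTT 2: cwnd = 4 MSS (slow start, doubled)
RTT 3: cwnd = 8 MSS (slow start, doubled)
RTT 4: cwnd = 9 MSS (congestion avoidance, +1)
RTT 5: cwnd = 10 MSS (congestion avoidance, +1)
RTT 6: cwnd = 11 MSS (congestion avoidance, +1)

11


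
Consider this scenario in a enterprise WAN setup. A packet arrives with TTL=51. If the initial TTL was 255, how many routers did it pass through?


Given: initial TTL = 255, received TTL = 51
Hops = initial TTL - received TTL
Hops = 255 - 51 = 204

204


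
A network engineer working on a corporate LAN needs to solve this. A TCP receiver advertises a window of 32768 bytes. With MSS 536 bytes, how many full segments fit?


Given: RWND = 32768 bytes, MSS = 536 bytes
Full segments = floor(RWND / MSS)
Full segments = floor(32768 / 536)
Full segments = floor(61.1343) = 61

61
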